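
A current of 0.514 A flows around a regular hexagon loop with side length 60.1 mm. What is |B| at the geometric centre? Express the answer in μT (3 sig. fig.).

B ≈ 5.93 μT

Each side is a finite straight segment at perpendicular distance d = a/(2 tan(π/6)) = 0.05205 m from the centre, with end-angles ±π/6.
One side contributes B₁ = (μ₀I/4πd)·2 sin(π/6) = 9.88×10⁻⁷ T.
All 6 sides add in the same direction: B = 6 × 9.88×10⁻⁷ = 5.93×10⁻⁶ T.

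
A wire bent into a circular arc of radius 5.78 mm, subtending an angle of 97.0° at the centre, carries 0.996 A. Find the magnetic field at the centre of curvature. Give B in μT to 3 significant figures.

The Biot–Savart field of a circular arc at its centre is B = μ₀Iφ/(4πR), with φ = 1.693 rad.
B = (4π×10⁻⁷ × 0.996 × 1.693) / (4π × 0.00578) = 2.92×10⁻⁵ T.

B ≈ 29.2 μT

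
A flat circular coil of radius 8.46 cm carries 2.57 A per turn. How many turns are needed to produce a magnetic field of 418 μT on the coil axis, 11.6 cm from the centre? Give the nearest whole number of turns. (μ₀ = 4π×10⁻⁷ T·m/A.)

For an N-turn coil, B = Nμ₀IR²/[2(R²+z²)^(3/2)]. A single turn gives B₁ = 3.91×10⁻⁶ T with R = 0.0846 m, z = 0.116 m.
N = B/B₁ = 4.18×10⁻⁴ / 3.91×10⁻⁶ = 107.04.

N = 107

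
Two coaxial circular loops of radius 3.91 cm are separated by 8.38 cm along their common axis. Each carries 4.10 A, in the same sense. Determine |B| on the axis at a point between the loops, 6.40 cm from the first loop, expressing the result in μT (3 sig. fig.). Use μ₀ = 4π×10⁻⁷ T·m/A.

B ≈ 56.1 μT

Each loop contributes B = μ₀IR²/[2(R²+z²)^(3/2)] on the axis, with z measured from that loop.
Loop 1 (z = 0.064 m): B₁ = 9.34×10⁻⁶ T. Loop 2 (z = 0.0198 m): B₂ = 4.68×10⁻⁵ T.
The fields add: B = B₁ + B₂ = 5.61×10⁻⁵ T.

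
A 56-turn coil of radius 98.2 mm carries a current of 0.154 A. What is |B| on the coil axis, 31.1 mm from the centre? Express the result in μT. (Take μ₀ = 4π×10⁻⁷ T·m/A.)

For an N-turn flat coil, B = Nμ₀IR²/[2(R²+z²)^(3/2)] with R = 0.0982 m, z = 0.0311 m.
B = 56 × 8.54×10⁻⁷ T = 4.78×10⁻⁵ T.

B ≈ 47.8 μT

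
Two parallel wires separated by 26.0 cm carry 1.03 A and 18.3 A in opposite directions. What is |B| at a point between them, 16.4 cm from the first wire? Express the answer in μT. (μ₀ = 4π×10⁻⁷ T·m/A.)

Each long wire gives B = μ₀I/(2πd). Distances are d₁ = 0.164 m and d₂ = 0.096 m.
B₁ = 1.26×10⁻⁶ T, B₂ = 3.81×10⁻⁵ T.
Between antiparallel currents both contributions point the same way, so they add. B = B₁ + B₂ = 1.26×10⁻⁶ + 3.81×10⁻⁵ = 3.94×10⁻⁵ T.

B ≈ 39.4 μT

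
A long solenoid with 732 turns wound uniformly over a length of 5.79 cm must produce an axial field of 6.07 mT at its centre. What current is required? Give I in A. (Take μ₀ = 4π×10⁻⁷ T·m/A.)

I ≈ 0.382 A

Inside a long solenoid B = μ₀nI with n = 1.264×10⁴ m⁻¹, so I = B/(μ₀n).
I = 6.07×10⁻³ / (4π×10⁻⁷ × 1.264×10⁴) = 0.382 A.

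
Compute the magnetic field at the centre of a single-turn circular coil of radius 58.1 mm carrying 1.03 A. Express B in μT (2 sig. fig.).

At the centre of a circular loop the Biot–Savart law gives B = μ₀I/(2R).
B = (4π×10⁻⁷ × 1.03) / (2 × 0.0581) = 1.11×10⁻⁵ T.

B ≈ 11 μT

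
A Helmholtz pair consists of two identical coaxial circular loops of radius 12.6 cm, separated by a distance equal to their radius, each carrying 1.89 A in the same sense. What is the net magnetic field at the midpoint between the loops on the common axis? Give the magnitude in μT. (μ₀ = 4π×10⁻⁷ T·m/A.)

B ≈ 13.5 μT

Each loop contributes B = μ₀IR²/[2(R²+z²)^(3/2)] on the axis, with z measured from that loop.
Loop 1 (z = 0.063 m): B₁ = 6.74×10⁻⁶ T. Loop 2 (z = 0.063 m): B₂ = 6.74×10⁻⁶ T.
The fields add: B = B₁ + B₂ = 1.35×10⁻⁵ T.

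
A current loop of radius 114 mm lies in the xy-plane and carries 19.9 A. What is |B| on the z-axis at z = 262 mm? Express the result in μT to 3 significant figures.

On the axis of a circular loop, B = μ₀IR² / [2(R²+z²)^(3/2)].
R² + z² = (0.114)² + (0.262)² = 0.08164 m², and (R²+z²)^(3/2) = 2.33×10⁻² m³.
B = (4π×10⁻⁷ × 19.9 × 0.013) / (2 × 2.33×10⁻²) = 6.97×10⁻⁶ T.

B ≈ 6.97 μT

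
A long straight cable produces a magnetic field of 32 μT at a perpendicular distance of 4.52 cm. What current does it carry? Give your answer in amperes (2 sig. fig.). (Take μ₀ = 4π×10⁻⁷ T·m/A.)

For a long straight wire B = μ₀I/(2πd), so I = 2πdB/μ₀.
I = 2π × 0.0452 × 3.20×10⁻⁵ / (4π×10⁻⁷) = 7.23 A.

I ≈ 7.2 A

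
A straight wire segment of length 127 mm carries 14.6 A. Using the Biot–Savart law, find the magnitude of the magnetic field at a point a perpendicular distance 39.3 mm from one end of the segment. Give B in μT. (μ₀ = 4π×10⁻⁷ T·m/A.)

For a finite straight segment, B = (μ₀I/4πd)(sinθ₁ + sinθ₂), where θ₁, θ₂ are the angles from the perpendicular to each end.
The perpendicular foot is at one end, so the two end-offsets along the wire are 0 and L = 0.127 m.
sinθ₁ = 0/√(0²+0.0393²) = 0.0000; sinθ₂ = 0.127/√(0.127²+0.0393²) = 0.9553.
B = (4π×10⁻⁷ × 14.6) / (4π × 0.0393) × (0.0000 + 0.9553) = 3.55×10⁻⁵ T.

B ≈ 35.5 μT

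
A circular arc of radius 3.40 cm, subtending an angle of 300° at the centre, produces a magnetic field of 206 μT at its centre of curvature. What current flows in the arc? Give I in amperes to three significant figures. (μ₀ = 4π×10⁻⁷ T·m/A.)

I ≈ 13.4 A

For a circular arc, B = μ₀Iφ/(4πR) with φ in radians; here φ = 5.236 rad.
So I = 4πRB/(μ₀φ) = 4π × 0.034 × 2.06×10⁻⁴ / (4π×10⁻⁷ × 5.236) = 13.4 A.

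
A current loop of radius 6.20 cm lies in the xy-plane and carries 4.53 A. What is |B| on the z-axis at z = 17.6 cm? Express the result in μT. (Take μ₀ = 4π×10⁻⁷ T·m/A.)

B ≈ 1.68 μT

On the axis of a circular loop, B = μ₀IR² / [2(R²+z²)^(3/2)].
R² + z² = (0.062)² + (0.176)² = 0.03482 m², and (R²+z²)^(3/2) = 6.50×10⁻³ m³.
B = (4π×10⁻⁷ × 4.53 × 0.003844) / (2 × 6.50×10⁻³) = 1.68×10⁻⁶ T.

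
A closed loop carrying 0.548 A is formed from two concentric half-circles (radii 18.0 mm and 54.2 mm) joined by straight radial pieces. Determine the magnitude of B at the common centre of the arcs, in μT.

The radial connectors point toward the centre, so dl × r̂ = 0 and they contribute nothing.
Each semicircle gives μ₀I/(4R): inner arc 9.56×10⁻⁶ T, outer arc 3.18×10⁻⁶ T.
The two arcs carry current in opposite angular senses, so their fields oppose: B = |9.56×10⁻⁶ − 3.18×10⁻⁶| = 6.39×10⁻⁶ T.

B ≈ 6.39 μT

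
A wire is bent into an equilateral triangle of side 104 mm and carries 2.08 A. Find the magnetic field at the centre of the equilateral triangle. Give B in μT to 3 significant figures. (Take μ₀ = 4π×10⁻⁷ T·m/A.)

Each side is a finite straight segment at perpendicular distance d = a/(2 tan(π/3)) = 0.03002 m from the centre, with end-angles ±π/3.
One side contributes B₁ = (μ₀I/4πd)·2 sin(π/3) = 1.20×10⁻⁵ T.
All 3 sides add in the same direction: B = 3 × 1.20×10⁻⁵ = 3.60×10⁻⁵ T.

B ≈ 36.0 μT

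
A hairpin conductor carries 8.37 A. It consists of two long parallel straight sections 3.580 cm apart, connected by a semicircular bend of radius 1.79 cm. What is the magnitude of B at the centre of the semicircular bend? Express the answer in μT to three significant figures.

The semicircular arc contributes B_arc = μ₀I·π/(4πR) = μ₀I/(4R) = 1.47×10⁻⁴ T.
Each semi-infinite lead is at perpendicular distance R = 0.0179 m from the centre, with the perpendicular foot at its near end, so it contributes μ₀I/(4πR); both point the same way, together 9.35×10⁻⁵ T.
Arc and leads all point the same direction: B = 1.47×10⁻⁴ + 9.35×10⁻⁵ = 2.40×10⁻⁴ T.

B ≈ 240 μT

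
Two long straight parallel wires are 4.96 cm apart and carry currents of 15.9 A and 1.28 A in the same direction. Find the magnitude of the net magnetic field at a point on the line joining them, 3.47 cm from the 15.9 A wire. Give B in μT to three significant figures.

Each long wire gives B = μ₀I/(2πd). Distances are d₁ = 0.0347 m and d₂ = 0.0149 m.
B₁ = 9.16×10⁻⁵ T, B₂ = 1.72×10⁻⁵ T.
Between parallel currents the two contributions point in opposite directions, so they subtract. B = |B₁ − B₂| = |9.16×10⁻⁵ − 1.72×10⁻⁵| = 7.45×10⁻⁵ T.

B ≈ 74.5 μT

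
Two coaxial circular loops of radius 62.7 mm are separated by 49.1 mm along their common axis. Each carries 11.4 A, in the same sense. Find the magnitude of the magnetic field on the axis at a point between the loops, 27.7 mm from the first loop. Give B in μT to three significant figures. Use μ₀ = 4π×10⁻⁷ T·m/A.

Each loop contributes B = μ₀IR²/[2(R²+z²)^(3/2)] on the axis, with z measured from that loop.
Loop 1 (z = 0.0277 m): B₁ = 8.74×10⁻⁵ T. Loop 2 (z = 0.0214 m): B₂ = 9.68×10⁻⁵ T.
The fields add: B = B₁ + B₂ = 1.84×10⁻⁴ T.

B ≈ 184 μT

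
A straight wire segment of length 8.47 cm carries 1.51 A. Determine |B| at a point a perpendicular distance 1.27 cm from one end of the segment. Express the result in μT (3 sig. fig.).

For a finite straight segment, B = (μ₀I/4πd)(sinθ₁ + sinθ₂), where θ₁, θ₂ are the angles from the perpendicular to each end.
The perpendicular foot is at one end, so the two end-offsets along the wire are 0 and L = 0.0847 m.
sinθ₁ = 0/√(0²+0.0127²) = 0.0000; sinθ₂ = 0.0847/√(0.0847²+0.0127²) = 0.9889.
B = (4π×10⁻⁷ × 1.51) / (4π × 0.0127) × (0.0000 + 0.9889) = 1.18×10⁻⁵ T.

B ≈ 11.8 μT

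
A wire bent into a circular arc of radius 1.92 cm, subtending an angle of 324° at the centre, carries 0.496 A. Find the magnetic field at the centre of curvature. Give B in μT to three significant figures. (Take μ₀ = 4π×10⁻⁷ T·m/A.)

B ≈ 14.6 μT

The Biot–Savart field of a circular arc at its centre is B = μ₀Iφ/(4πR), with φ = 5.655 rad.
B = (4π×10⁻⁷ × 0.496 × 5.655) / (4π × 0.0192) = 1.46×10⁻⁵ T.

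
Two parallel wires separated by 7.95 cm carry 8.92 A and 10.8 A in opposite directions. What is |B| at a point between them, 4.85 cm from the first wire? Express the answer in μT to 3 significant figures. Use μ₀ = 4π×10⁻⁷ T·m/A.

Each long wire gives B = μ₀I/(2πd). Distances are d₁ = 0.0485 m and d₂ = 0.031 m.
B₁ = 3.68×10⁻⁵ T, B₂ = 6.97×10⁻⁵ T.
Between antiparallel currents both contributions point the same way, so they add. B = B₁ + B₂ = 3.68×10⁻⁵ + 6.97×10⁻⁵ = 1.06×10⁻⁴ T.

B ≈ 106 μT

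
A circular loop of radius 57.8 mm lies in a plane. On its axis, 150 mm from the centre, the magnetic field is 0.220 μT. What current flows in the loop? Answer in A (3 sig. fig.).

On the axis of a loop, B = μ₀IR²/[2(R²+z²)^(3/2)], so I = 2B(R²+z²)^(3/2)/(μ₀R²).
R² + z² = 0.003341 + 0.0225 = 0.02584 m²; raised to 3/2 gives 4.15×10⁻³ m³.
I = 2 × 2.20×10⁻⁷ × 4.15×10⁻³ / (1.26×10⁻⁶ × 0.003341) = 0.435 A.

I ≈ 0.435 A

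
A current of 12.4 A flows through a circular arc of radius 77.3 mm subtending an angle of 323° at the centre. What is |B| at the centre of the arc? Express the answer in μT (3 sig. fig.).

B ≈ 90.4 μT

The Biot–Savart field of a circular arc at its centre is B = μ₀Iφ/(4πR), with φ = 5.637 rad.
B = (4π×10⁻⁷ × 12.4 × 5.637) / (4π × 0.0773) = 9.04×10⁻⁵ T.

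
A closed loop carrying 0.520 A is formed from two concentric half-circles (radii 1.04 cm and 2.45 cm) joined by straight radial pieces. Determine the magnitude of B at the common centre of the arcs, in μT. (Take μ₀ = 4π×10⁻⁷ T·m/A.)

B ≈ 9.04 μT

The radial connectors point toward the centre, so dl × r̂ = 0 and they contribute nothing.
Each semicircle gives μ₀I/(4R): inner arc 1.57×10⁻⁵ T, outer arc 6.67×10⁻⁶ T.
The two arcs carry current in opposite angular senses, so their fields oppose: B = |1.57×10⁻⁵ − 6.67×10⁻⁶| = 9.04×10⁻⁶ T.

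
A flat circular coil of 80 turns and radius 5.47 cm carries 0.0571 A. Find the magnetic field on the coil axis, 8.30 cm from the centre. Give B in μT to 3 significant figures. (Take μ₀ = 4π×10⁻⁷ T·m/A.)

For an N-turn flat coil, B = Nμ₀IR²/[2(R²+z²)^(3/2)] with R = 0.0547 m, z = 0.083 m.
B = 80 × 1.09×10⁻⁷ T = 8.74×10⁻⁶ T.

B ≈ 8.74 μT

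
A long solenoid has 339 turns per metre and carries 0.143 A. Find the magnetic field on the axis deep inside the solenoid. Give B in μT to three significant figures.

Inside a long solenoid, B = μ₀nI with n = 339 turns/m.
B = 4π×10⁻⁷ × 339 × 0.143 = 6.09×10⁻⁵ T.

B ≈ 60.9 μT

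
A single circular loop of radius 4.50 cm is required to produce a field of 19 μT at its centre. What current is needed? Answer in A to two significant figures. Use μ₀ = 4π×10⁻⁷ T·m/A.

I ≈ 1.4 A

At the centre of a circular loop B = μ₀I/(2R), so I = 2RB/μ₀.
With R = 0.045 m, I = 2 × 0.045 × 1.90×10⁻⁵ / (4π×10⁻⁷) = 1.36 A.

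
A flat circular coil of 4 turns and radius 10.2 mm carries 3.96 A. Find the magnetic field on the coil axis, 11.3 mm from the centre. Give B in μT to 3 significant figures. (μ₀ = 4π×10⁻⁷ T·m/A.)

B ≈ 294 μT

For an N-turn flat coil, B = Nμ₀IR²/[2(R²+z²)^(3/2)] with R = 0.0102 m, z = 0.0113 m.
B = 4 × 7.34×10⁻⁵ T = 2.94×10⁻⁴ T.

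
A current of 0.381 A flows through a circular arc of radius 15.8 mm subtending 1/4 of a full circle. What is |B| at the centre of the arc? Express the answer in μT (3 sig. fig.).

The Biot–Savart field of a circular arc at its centre is B = μ₀Iφ/(4πR), with φ = 1.571 rad.
B = (4π×10⁻⁷ × 0.381 × 1.571) / (4π × 0.0158) = 3.79×10⁻⁶ T.

B ≈ 3.79 μT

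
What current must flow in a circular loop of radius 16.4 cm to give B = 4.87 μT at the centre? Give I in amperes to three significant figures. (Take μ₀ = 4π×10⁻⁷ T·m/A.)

At the centre of a circular loop B = μ₀I/(2R), so I = 2RB/μ₀.
With R = 0.164 m, I = 2 × 0.164 × 4.87×10⁻⁶ / (4π×10⁻⁷) = 1.27 A.

I ≈ 1.27 A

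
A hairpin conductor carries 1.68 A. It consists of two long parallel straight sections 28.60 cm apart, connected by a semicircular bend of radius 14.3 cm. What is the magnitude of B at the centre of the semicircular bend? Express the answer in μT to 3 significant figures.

B ≈ 6.04 μT

The semicircular arc contributes B_arc = μ₀I·π/(4πR) = μ₀I/(4R) = 3.69×10⁻⁶ T.
Each semi-infinite lead is at perpendicular distance R = 0.143 m from the centre, with the perpendicular foot at its near end, so it contributes μ₀I/(4πR); both point the same way, together 2.35×10⁻⁶ T.
Arc and leads all point the same direction: B = 3.69×10⁻⁶ + 2.35×10⁻⁶ = 6.04×10⁻⁶ T.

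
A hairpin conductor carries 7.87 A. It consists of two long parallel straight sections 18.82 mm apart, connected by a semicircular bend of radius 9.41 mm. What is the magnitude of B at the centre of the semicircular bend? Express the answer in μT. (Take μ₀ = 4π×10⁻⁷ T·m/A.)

B ≈ 430 μT

The semicircular arc contributes B_arc = μ₀I·π/(4πR) = μ₀I/(4R) = 2.63×10⁻⁴ T.
Each semi-infinite lead is at perpendicular distance R = 0.00941 m from the centre, with the perpendicular foot at its near end, so it contributes μ₀I/(4πR); both point the same way, together 1.67×10⁻⁴ T.
Arc and leads all point the same direction: B = 2.63×10⁻⁴ + 1.67×10⁻⁴ = 4.30×10⁻⁴ T.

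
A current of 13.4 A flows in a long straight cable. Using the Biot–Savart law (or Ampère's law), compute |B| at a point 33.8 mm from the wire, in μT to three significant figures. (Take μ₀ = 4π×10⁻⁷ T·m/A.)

For an infinitely long straight wire, B = μ₀I/(2πd).
B = (4π×10⁻⁷ × 13.4) / (2π × 0.0338) = 7.93×10⁻⁵ T.

B ≈ 79.3 μT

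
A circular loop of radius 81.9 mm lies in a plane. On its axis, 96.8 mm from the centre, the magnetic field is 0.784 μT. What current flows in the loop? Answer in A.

I ≈ 0.379 A

On the axis of a loop, B = μ₀IR²/[2(R²+z²)^(3/2)], so I = 2B(R²+z²)^(3/2)/(μ₀R²).
R² + z² = 0.006708 + 0.00937 = 0.01608 m²; raised to 3/2 gives 2.04×10⁻³ m³.
I = 2 × 7.84×10⁻⁷ × 2.04×10⁻³ / (1.26×10⁻⁶ × 0.006708) = 0.379 A.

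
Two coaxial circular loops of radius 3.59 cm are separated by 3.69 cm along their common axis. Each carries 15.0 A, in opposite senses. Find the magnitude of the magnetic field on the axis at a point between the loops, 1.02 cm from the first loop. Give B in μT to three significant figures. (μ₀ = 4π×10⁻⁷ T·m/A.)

Each loop contributes B = μ₀IR²/[2(R²+z²)^(3/2)] on the axis, with z measured from that loop.
Loop 1 (z = 0.0102 m): B₁ = 2.34×10⁻⁴ T. Loop 2 (z = 0.0267 m): B₂ = 1.36×10⁻⁴ T.
The fields oppose: B = |B₁ − B₂| = 9.80×10⁻⁵ T.

B ≈ 98.0 μT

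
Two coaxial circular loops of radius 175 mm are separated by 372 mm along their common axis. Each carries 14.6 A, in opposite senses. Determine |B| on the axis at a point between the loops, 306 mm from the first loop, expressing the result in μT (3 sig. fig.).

B ≈ 36.5 μT

Each loop contributes B = μ₀IR²/[2(R²+z²)^(3/2)] on the axis, with z measured from that loop.
Loop 1 (z = 0.306 m): B₁ = 6.41×10⁻⁶ T. Loop 2 (z = 0.066 m): B₂ = 4.29×10⁻⁵ T.
The fields oppose: B = |B₁ − B₂| = 3.65×10⁻⁵ T.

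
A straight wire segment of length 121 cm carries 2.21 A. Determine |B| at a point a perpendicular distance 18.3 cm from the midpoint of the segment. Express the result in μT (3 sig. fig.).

For a finite straight segment, B = (μ₀I/4πd)(sinθ₁ + sinθ₂), where θ₁, θ₂ are the angles from the perpendicular to each end.
The perpendicular from the point meets the wire at its midpoint, so each end is L/2 = 0.605 m away along the wire.
sinθ₁ = 0.605/√(0.605²+0.183²) = 0.9572; sinθ₂ = 0.605/√(0.605²+0.183²) = 0.9572.
B = (4π×10⁻⁷ × 2.21) / (4π × 0.183) × (0.9572 + 0.9572) = 2.31×10⁻⁶ T.

B ≈ 2.31 μT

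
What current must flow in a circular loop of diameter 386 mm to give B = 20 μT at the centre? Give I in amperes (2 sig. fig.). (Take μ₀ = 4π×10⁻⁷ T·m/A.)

At the centre of a circular loop B = μ₀I/(2R), so I = 2RB/μ₀.
With R = 0.193 m, I = 2 × 0.193 × 2.00×10⁻⁵ / (4π×10⁻⁷) = 6.14 A.

I ≈ 6.1 A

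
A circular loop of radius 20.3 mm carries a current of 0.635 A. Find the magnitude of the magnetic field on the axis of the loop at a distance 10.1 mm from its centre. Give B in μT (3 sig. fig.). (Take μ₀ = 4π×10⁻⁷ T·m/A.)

On the axis of a circular loop, B = μ₀IR² / [2(R²+z²)^(3/2)].
R² + z² = (0.0203)² + (0.0101)² = 0.0005141 m², and (R²+z²)^(3/2) = 1.17×10⁻⁵ m³.
B = (4π×10⁻⁷ × 0.635 × 0.0004121) / (2 × 1.17×10⁻⁵) = 1.41×10⁻⁵ T.

B ≈ 14.1 μT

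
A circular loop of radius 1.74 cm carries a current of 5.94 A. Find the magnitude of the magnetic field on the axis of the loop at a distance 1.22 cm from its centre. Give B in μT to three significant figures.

B ≈ 118 μT

On the axis of a circular loop, B = μ₀IR² / [2(R²+z²)^(3/2)].
R² + z² = (0.0174)² + (0.0122)² = 0.0004516 m², and (R²+z²)^(3/2) = 9.60×10⁻⁶ m³.
B = (4π×10⁻⁷ × 5.94 × 0.0003028) / (2 × 9.60×10⁻⁶) = 1.18×10⁻⁴ T.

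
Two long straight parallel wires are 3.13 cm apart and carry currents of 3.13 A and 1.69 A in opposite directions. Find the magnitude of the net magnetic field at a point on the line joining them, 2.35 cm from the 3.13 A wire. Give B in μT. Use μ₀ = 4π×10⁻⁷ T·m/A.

Each long wire gives B = μ₀I/(2πd). Distances are d₁ = 0.0235 m and d₂ = 0.0078 m.
B₁ = 2.66×10⁻⁵ T, B₂ = 4.33×10⁻⁵ T.
Between antiparallel currents both contributions point the same way, so they add. B = B₁ + B₂ = 2.66×10⁻⁵ + 4.33×10⁻⁵ = 7.00×10⁻⁵ T.

B ≈ 70.0 μT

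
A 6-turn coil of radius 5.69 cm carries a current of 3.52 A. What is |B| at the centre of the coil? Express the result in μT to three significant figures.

B ≈ 233 μT

For an N-turn flat coil, B = Nμ₀I/(2R) with R = 0.0569 m.
B = 6 × 3.89×10⁻⁵ T = 2.33×10⁻⁴ T.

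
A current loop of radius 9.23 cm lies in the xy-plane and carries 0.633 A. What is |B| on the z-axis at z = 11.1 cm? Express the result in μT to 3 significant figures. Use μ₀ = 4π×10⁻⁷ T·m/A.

On the axis of a circular loop, B = μ₀IR² / [2(R²+z²)^(3/2)].
R² + z² = (0.0923)² + (0.111)² = 0.02084 m², and (R²+z²)^(3/2) = 3.01×10⁻³ m³.
B = (4π×10⁻⁷ × 0.633 × 0.008519) / (2 × 3.01×10⁻³) = 1.13×10⁻⁶ T.

B ≈ 1.13 μT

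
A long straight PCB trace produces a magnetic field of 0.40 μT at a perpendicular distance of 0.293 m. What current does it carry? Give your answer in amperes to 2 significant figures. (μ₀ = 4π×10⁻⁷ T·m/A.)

For a long straight wire B = μ₀I/(2πd), so I = 2πdB/μ₀.
I = 2π × 0.293 × 4.00×10⁻⁷ / (4π×10⁻⁷) = 0.586 A.

I ≈ 0.59 A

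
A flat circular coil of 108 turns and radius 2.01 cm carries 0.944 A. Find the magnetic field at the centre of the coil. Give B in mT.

For an N-turn flat coil, B = Nμ₀I/(2R) with R = 0.0201 m.
B = 108 × 2.95×10⁻⁵ T = 3.19×10⁻³ T.

B ≈ 3.19 mT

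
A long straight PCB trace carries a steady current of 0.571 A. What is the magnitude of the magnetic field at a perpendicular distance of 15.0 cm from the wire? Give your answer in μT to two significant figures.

B ≈ 0.76 μT

For an infinitely long straight wire, B = μ₀I/(2πd).
B = (4π×10⁻⁷ × 0.571) / (2π × 0.15) = 7.61×10⁻⁷ T.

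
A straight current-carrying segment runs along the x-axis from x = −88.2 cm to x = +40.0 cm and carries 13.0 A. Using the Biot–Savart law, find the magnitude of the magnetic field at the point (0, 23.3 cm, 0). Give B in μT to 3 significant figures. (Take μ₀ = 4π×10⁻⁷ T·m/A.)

B ≈ 10.2 μT

For a finite straight segment, B = (μ₀I/4πd)(sinθ₁ + sinθ₂), where θ₁, θ₂ are the angles from the perpendicular to each end.
The perpendicular distance is d = 0.233 m; the end-offsets along the wire are a = 0.882 m and b = 0.4 m.
sinθ₁ = 0.882/√(0.882²+0.233²) = 0.9668; sinθ₂ = 0.4/√(0.4²+0.233²) = 0.8641.
B = (4π×10⁻⁷ × 13.0) / (4π × 0.233) × (0.9668 + 0.8641) = 1.02×10⁻⁵ T.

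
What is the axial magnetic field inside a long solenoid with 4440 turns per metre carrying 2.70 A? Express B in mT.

Inside a long solenoid, B = μ₀nI with n = 4440 turns/m.
B = 4π×10⁻⁷ × 4440 × 2.70 = 1.51×10⁻² T.

B ≈ 15.1 mT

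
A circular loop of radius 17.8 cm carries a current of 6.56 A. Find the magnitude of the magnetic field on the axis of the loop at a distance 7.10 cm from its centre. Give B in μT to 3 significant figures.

On the axis of a circular loop, B = μ₀IR² / [2(R²+z²)^(3/2)].
R² + z² = (0.178)² + (0.071)² = 0.03673 m², and (R²+z²)^(3/2) = 7.04×10⁻³ m³.
B = (4π×10⁻⁷ × 6.56 × 0.03168) / (2 × 7.04×10⁻³) = 1.86×10⁻⁵ T.

B ≈ 18.6 μT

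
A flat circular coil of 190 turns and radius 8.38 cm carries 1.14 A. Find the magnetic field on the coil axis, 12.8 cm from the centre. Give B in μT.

For an N-turn flat coil, B = Nμ₀IR²/[2(R²+z²)^(3/2)] with R = 0.0838 m, z = 0.128 m.
B = 190 × 1.40×10⁻⁶ T = 2.67×10⁻⁴ T.

B ≈ 267 μT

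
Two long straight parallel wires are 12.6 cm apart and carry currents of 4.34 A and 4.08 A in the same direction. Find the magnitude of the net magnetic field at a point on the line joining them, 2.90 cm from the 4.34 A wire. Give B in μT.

B ≈ 21.5 μT

Each long wire gives B = μ₀I/(2πd). Distances are d₁ = 0.029 m and d₂ = 0.097 m.
B₁ = 2.99×10⁻⁵ T, B₂ = 8.41×10⁻⁶ T.
Between parallel currents the two contributions point in opposite directions, so they subtract. B = |B₁ − B₂| = |2.99×10⁻⁵ − 8.41×10⁻⁶| = 2.15×10⁻⁵ T.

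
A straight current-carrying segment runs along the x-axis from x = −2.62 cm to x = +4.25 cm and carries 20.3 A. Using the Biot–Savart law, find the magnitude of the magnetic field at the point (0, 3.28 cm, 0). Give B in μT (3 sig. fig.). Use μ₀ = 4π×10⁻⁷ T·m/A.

B ≈ 87.6 μT

For a finite straight segment, B = (μ₀I/4πd)(sinθ₁ + sinθ₂), where θ₁, θ₂ are the angles from the perpendicular to each end.
The perpendicular distance is d = 0.0328 m; the end-offsets along the wire are a = 0.0262 m and b = 0.0425 m.
sinθ₁ = 0.0262/√(0.0262²+0.0328²) = 0.6241; sinθ₂ = 0.0425/√(0.0425²+0.0328²) = 0.7917.
B = (4π×10⁻⁷ × 20.3) / (4π × 0.0328) × (0.6241 + 0.7917) = 8.76×10⁻⁵ T.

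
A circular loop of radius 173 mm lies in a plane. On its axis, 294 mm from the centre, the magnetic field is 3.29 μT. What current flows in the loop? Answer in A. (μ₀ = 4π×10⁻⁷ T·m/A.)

On the axis of a loop, B = μ₀IR²/[2(R²+z²)^(3/2)], so I = 2B(R²+z²)^(3/2)/(μ₀R²).
R² + z² = 0.02993 + 0.08644 = 0.1164 m²; raised to 3/2 gives 3.97×10⁻² m³.
I = 2 × 3.29×10⁻⁶ × 3.97×10⁻² / (1.26×10⁻⁶ × 0.02993) = 6.94 A.

I ≈ 6.94 A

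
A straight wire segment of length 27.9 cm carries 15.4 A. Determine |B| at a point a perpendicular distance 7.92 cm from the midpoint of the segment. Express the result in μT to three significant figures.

B ≈ 33.8 μT

For a finite straight segment, B = (μ₀I/4πd)(sinθ₁ + sinθ₂), where θ₁, θ₂ are the angles from the perpendicular to each end.
The perpendicular from the point meets the wire at its midpoint, so each end is L/2 = 0.1395 m away along the wire.
sinθ₁ = 0.1395/√(0.1395²+0.0792²) = 0.8696; sinθ₂ = 0.1395/√(0.1395²+0.0792²) = 0.8696.
B = (4π×10⁻⁷ × 15.4) / (4π × 0.0792) × (0.8696 + 0.8696) = 3.38×10⁻⁵ T.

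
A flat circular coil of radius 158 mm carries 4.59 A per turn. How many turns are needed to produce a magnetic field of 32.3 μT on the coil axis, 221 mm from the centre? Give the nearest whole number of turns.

For an N-turn coil, B = Nμ₀IR²/[2(R²+z²)^(3/2)]. A single turn gives B₁ = 3.59×10⁻⁶ T with R = 0.158 m, z = 0.221 m.
N = B/B₁ = 3.23×10⁻⁵ / 3.59×10⁻⁶ = 9.00.

N = 9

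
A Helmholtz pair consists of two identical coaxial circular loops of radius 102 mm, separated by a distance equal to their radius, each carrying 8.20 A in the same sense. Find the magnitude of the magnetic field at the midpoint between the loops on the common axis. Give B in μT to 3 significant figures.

B ≈ 72.3 μT

Each loop contributes B = μ₀IR²/[2(R²+z²)^(3/2)] on the axis, with z measured from that loop.
Loop 1 (z = 0.051 m): B₁ = 3.61×10⁻⁵ T. Loop 2 (z = 0.051 m): B₂ = 3.61×10⁻⁵ T.
The fields add: B = B₁ + B₂ = 7.23×10⁻⁵ T.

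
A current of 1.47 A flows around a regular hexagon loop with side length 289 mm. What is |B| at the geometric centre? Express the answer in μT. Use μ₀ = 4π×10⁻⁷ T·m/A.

B ≈ 3.52 μT

Each side is a finite straight segment at perpendicular distance d = a/(2 tan(π/6)) = 0.2503 m from the centre, with end-angles ±π/6.
One side contributes B₁ = (μ₀I/4πd)·2 sin(π/6) = 5.87×10⁻⁷ T.
All 6 sides add in the same direction: B = 6 × 5.87×10⁻⁷ = 3.52×10⁻⁶ T.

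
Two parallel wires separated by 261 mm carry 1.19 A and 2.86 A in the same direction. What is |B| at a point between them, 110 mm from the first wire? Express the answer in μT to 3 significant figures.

Each long wire gives B = μ₀I/(2πd). Distances are d₁ = 0.11 m and d₂ = 0.151 m.
B₁ = 2.16×10⁻⁶ T, B₂ = 3.79×10⁻⁶ T.
Between parallel currents the two contributions point in opposite directions, so they subtract. B = |B₁ − B₂| = |2.16×10⁻⁶ − 3.79×10⁻⁶| = 1.62×10⁻⁶ T.

B ≈ 1.62 μT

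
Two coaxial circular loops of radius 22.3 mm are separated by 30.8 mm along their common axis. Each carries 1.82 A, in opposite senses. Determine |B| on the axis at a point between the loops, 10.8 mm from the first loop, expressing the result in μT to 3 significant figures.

B ≈ 16.2 μT

Each loop contributes B = μ₀IR²/[2(R²+z²)^(3/2)] on the axis, with z measured from that loop.
Loop 1 (z = 0.0108 m): B₁ = 3.74×10⁻⁵ T. Loop 2 (z = 0.02 m): B₂ = 2.12×10⁻⁵ T.
The fields oppose: B = |B₁ − B₂| = 1.62×10⁻⁵ T.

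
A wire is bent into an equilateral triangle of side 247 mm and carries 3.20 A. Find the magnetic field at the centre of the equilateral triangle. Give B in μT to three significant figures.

B ≈ 23.3 μT

Each side is a finite straight segment at perpendicular distance d = a/(2 tan(π/3)) = 0.0713 m from the centre, with end-angles ±π/3.
One side contributes B₁ = (μ₀I/4πd)·2 sin(π/3) = 7.77×10⁻⁶ T.
All 3 sides add in the same direction: B = 3 × 7.77×10⁻⁶ = 2.33×10⁻⁵ T.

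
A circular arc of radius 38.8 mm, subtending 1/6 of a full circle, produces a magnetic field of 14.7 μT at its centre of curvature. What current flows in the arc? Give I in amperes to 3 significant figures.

I ≈ 5.45 A

For a circular arc, B = μ₀Iφ/(4πR) with φ in radians; here φ = 1.047 rad.
So I = 4πRB/(μ₀φ) = 4π × 0.0388 × 1.47×10⁻⁵ / (4π×10⁻⁷ × 1.047) = 5.45 A.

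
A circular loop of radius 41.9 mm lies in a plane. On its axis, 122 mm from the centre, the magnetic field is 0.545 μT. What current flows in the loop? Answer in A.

On the axis of a loop, B = μ₀IR²/[2(R²+z²)^(3/2)], so I = 2B(R²+z²)^(3/2)/(μ₀R²).
R² + z² = 0.001756 + 0.01488 = 0.01664 m²; raised to 3/2 gives 2.15×10⁻³ m³.
I = 2 × 5.45×10⁻⁷ × 2.15×10⁻³ / (1.26×10⁻⁶ × 0.001756) = 1.06 A.

I ≈ 1.06 A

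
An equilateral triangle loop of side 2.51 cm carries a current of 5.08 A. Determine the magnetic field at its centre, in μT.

Each side is a finite straight segment at perpendicular distance d = a/(2 tan(π/3)) = 0.007246 m from the centre, with end-angles ±π/3.
One side contributes B₁ = (μ₀I/4πd)·2 sin(π/3) = 1.21×10⁻⁴ T.
All 3 sides add in the same direction: B = 3 × 1.21×10⁻⁴ = 3.64×10⁻⁴ T.

B ≈ 364 μT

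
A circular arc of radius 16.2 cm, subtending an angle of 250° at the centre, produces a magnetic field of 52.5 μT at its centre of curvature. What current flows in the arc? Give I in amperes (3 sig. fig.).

For a circular arc, B = μ₀Iφ/(4πR) with φ in radians; here φ = 4.363 rad.
So I = 4πRB/(μ₀φ) = 4π × 0.162 × 5.25×10⁻⁵ / (4π×10⁻⁷ × 4.363) = 19.5 A.

I ≈ 19.5 A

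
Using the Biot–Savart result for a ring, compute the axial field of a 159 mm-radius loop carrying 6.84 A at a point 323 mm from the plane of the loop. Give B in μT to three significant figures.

B ≈ 2.33 μT

On the axis of a circular loop, B = μ₀IR² / [2(R²+z²)^(3/2)].
R² + z² = (0.159)² + (0.323)² = 0.1296 m², and (R²+z²)^(3/2) = 4.67×10⁻² m³.
B = (4π×10⁻⁷ × 6.84 × 0.02528) / (2 × 4.67×10⁻²) = 2.33×10⁻⁶ T.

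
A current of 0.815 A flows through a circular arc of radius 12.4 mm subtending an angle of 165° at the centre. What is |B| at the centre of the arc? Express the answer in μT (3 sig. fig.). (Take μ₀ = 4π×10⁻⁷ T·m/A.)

The Biot–Savart field of a circular arc at its centre is B = μ₀Iφ/(4πR), with φ = 2.88 rad.
B = (4π×10⁻⁷ × 0.815 × 2.88) / (4π × 0.0124) = 1.89×10⁻⁵ T.

B ≈ 18.9 μT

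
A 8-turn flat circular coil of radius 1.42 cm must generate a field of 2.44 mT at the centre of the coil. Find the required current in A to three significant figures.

I ≈ 6.89 A

For an N-turn coil, B = Nμ₀I/(2R) with R = 0.0142 m, so I = 2RB/(Nμ₀) = 2 × 0.0142 × 2.44×10⁻³ / (8 × 4π×10⁻⁷) = 6.89 A.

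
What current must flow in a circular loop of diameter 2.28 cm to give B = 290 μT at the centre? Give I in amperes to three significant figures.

I ≈ 5.26 A

At the centre of a circular loop B = μ₀I/(2R), so I = 2RB/μ₀.
With R = 0.0114 m, I = 2 × 0.0114 × 2.90×10⁻⁴ / (4π×10⁻⁷) = 5.26 A.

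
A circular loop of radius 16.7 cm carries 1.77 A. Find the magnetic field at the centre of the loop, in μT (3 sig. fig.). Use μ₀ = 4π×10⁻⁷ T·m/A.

B ≈ 6.66 μT

At the centre of a circular loop the Biot–Savart law gives B = μ₀I/(2R).
B = (4π×10⁻⁷ × 1.77) / (2 × 0.167) = 6.66×10⁻⁶ T.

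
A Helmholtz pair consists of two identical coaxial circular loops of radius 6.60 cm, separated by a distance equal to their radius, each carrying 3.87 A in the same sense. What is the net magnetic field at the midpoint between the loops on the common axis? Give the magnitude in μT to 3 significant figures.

B ≈ 52.7 μT

Each loop contributes B = μ₀IR²/[2(R²+z²)^(3/2)] on the axis, with z measured from that loop.
Loop 1 (z = 0.033 m): B₁ = 2.64×10⁻⁵ T. Loop 2 (z = 0.033 m): B₂ = 2.64×10⁻⁵ T.
The fields add: B = B₁ + B₂ = 5.27×10⁻⁵ T.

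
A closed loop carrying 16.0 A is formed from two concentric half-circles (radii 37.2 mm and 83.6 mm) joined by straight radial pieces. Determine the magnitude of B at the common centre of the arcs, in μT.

The radial connectors point toward the centre, so dl × r̂ = 0 and they contribute nothing.
Each semicircle gives μ₀I/(4R): inner arc 1.35×10⁻⁴ T, outer arc 6.01×10⁻⁵ T.
The two arcs carry current in opposite angular senses, so their fields oppose: B = |1.35×10⁻⁴ − 6.01×10⁻⁵| = 7.50×10⁻⁵ T.

B ≈ 75.0 μT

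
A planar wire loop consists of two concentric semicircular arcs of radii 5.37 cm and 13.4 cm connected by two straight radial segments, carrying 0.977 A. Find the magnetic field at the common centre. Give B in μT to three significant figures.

B ≈ 3.43 μT

The radial connectors point toward the centre, so dl × r̂ = 0 and they contribute nothing.
Each semicircle gives μ₀I/(4R): inner arc 5.72×10⁻⁶ T, outer arc 2.29×10⁻⁶ T.
The two arcs carry current in opposite angular senses, so their fields oppose: B = |5.72×10⁻⁶ − 2.29×10⁻⁶| = 3.43×10⁻⁶ T.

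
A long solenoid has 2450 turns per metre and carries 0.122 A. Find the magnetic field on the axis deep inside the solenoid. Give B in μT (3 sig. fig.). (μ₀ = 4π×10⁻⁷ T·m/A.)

B ≈ 376 μT

Inside a long solenoid, B = μ₀nI with n = 2450 turns/m.
B = 4π×10⁻⁷ × 2450 × 0.122 = 3.76×10⁻⁴ T.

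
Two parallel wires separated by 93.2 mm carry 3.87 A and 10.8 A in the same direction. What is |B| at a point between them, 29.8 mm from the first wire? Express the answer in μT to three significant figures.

B ≈ 8.10 μT

Each long wire gives B = μ₀I/(2πd). Distances are d₁ = 0.0298 m and d₂ = 0.0634 m.
B₁ = 2.60×10⁻⁵ T, B₂ = 3.41×10⁻⁵ T.
Between parallel currents the two contributions point in opposite directions, so they subtract. B = |B₁ − B₂| = |2.60×10⁻⁵ − 3.41×10⁻⁵| = 8.10×10⁻⁶ T.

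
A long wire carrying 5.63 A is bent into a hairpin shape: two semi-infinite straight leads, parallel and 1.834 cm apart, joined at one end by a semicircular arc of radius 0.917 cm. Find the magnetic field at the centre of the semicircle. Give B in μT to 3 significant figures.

The semicircular arc contributes B_arc = μ₀I·π/(4πR) = μ₀I/(4R) = 1.93×10⁻⁴ T.
Each semi-infinite lead is at perpendicular distance R = 0.00917 m from the centre, with the perpendicular foot at its near end, so it contributes μ₀I/(4πR); both point the same way, together 1.23×10⁻⁴ T.
Arc and leads all point the same direction: B = 1.93×10⁻⁴ + 1.23×10⁻⁴ = 3.16×10⁻⁴ T.

B ≈ 316 μT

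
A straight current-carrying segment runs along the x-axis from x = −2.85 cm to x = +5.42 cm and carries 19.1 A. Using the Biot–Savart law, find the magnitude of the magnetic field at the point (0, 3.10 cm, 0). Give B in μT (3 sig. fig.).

For a finite straight segment, B = (μ₀I/4πd)(sinθ₁ + sinθ₂), where θ₁, θ₂ are the angles from the perpendicular to each end.
The perpendicular distance is d = 0.031 m; the end-offsets along the wire are a = 0.0285 m and b = 0.0542 m.
sinθ₁ = 0.0285/√(0.0285²+0.031²) = 0.6768; sinθ₂ = 0.0542/√(0.0542²+0.031²) = 0.8680.
B = (4π×10⁻⁷ × 19.1) / (4π × 0.031) × (0.6768 + 0.8680) = 9.52×10⁻⁵ T.

B ≈ 95.2 μT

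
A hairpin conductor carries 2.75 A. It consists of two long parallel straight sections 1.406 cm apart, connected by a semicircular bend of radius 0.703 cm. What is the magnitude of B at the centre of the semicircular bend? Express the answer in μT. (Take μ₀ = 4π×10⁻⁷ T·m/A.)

B ≈ 201 μT

The semicircular arc contributes B_arc = μ₀I·π/(4πR) = μ₀I/(4R) = 1.23×10⁻⁴ T.
Each semi-infinite lead is at perpendicular distance R = 0.00703 m from the centre, with the perpendicular foot at its near end, so it contributes μ₀I/(4πR); both point the same way, together 7.82×10⁻⁵ T.
Arc and leads all point the same direction: B = 1.23×10⁻⁴ + 7.82×10⁻⁵ = 2.01×10⁻⁴ T.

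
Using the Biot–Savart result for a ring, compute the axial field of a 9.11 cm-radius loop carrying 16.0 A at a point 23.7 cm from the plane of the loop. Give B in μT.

On the axis of a circular loop, B = μ₀IR² / [2(R²+z²)^(3/2)].
R² + z² = (0.0911)² + (0.237)² = 0.06447 m², and (R²+z²)^(3/2) = 1.64×10⁻² m³.
B = (4π×10⁻⁷ × 16.0 × 0.008299) / (2 × 1.64×10⁻²) = 5.10×10⁻⁶ T.

B ≈ 5.10 μT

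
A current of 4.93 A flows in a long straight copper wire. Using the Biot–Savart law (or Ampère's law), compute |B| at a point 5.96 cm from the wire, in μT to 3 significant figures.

B ≈ 16.5 μT

For an infinitely long straight wire, B = μ₀I/(2πd).
B = (4π×10⁻⁷ × 4.93) / (2π × 0.0596) = 1.65×10⁻⁵ T.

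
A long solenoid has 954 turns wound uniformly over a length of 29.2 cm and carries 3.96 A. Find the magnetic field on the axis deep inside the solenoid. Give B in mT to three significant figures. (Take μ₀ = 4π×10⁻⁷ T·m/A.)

Inside a long solenoid, B = μ₀nI with n = 3267 turns/m.
B = 4π×10⁻⁷ × 3267 × 3.96 = 1.63×10⁻² T.

B ≈ 16.3 mT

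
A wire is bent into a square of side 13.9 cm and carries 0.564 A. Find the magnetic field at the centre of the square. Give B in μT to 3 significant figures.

Each side is a finite straight segment at perpendicular distance d = a/(2 tan(π/4)) = 0.0695 m from the centre, with end-angles ±π/4.
One side contributes B₁ = (μ₀I/4πd)·2 sin(π/4) = 1.15×10⁻⁶ T.
All 4 sides add in the same direction: B = 4 × 1.15×10⁻⁶ = 4.59×10⁻⁶ T.

B ≈ 4.59 μT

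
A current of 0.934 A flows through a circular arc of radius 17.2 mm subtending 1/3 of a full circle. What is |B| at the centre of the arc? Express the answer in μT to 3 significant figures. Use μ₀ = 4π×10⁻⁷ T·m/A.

B ≈ 11.4 μT

The Biot–Savart field of a circular arc at its centre is B = μ₀Iφ/(4πR), with φ = 2.094 rad.
B = (4π×10⁻⁷ × 0.934 × 2.094) / (4π × 0.0172) = 1.14×10⁻⁵ T.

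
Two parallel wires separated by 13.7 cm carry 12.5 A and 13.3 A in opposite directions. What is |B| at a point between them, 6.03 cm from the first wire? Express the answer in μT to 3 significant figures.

B ≈ 76.1 μT

Each long wire gives B = μ₀I/(2πd). Distances are d₁ = 0.0603 m and d₂ = 0.0767 m.
B₁ = 4.15×10⁻⁵ T, B₂ = 3.47×10⁻⁵ T.
Between antiparallel currents both contributions point the same way, so they add. B = B₁ + B₂ = 4.15×10⁻⁵ + 3.47×10⁻⁵ = 7.61×10⁻⁵ T.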